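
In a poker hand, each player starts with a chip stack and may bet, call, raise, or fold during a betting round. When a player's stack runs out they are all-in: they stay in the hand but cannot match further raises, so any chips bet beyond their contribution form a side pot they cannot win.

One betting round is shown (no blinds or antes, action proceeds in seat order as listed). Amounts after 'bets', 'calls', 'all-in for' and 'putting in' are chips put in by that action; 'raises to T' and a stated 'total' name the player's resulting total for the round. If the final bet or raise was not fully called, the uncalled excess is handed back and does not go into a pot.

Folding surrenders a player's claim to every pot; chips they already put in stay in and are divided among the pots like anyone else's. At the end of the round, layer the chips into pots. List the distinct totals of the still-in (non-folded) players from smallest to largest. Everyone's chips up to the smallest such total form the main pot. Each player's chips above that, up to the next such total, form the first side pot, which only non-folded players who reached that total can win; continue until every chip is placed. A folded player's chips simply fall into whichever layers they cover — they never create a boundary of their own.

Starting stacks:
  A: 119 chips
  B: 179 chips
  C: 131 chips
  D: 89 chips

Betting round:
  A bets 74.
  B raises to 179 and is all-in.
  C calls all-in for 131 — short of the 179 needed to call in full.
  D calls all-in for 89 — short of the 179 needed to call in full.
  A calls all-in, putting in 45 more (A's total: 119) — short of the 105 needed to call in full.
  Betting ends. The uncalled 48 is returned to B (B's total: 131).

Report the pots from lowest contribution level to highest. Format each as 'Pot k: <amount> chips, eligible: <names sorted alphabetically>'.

Contributions (after 48 returned to B): A=119, B=131, C=131, D=89
Pot levels (distinct totals of non-folded players): 89, 119, 131
Layer 1-89: 89 each from A, B, C, D = 89*4 = 356 chips; eligible A, B, C, D
Layer 90-119: 30 each from A, B, C = 30*3 = 90 chips; eligible A, B, C
Layer 120-131: 12 each from B, C = 12*2 = 24 chips; eligible B, C

Pot 1: 356 chips, eligible: A, B, C, D
Pot 2: 90 chips, eligible: A, B, C
Pot 3: 24 chips, eligible: B, C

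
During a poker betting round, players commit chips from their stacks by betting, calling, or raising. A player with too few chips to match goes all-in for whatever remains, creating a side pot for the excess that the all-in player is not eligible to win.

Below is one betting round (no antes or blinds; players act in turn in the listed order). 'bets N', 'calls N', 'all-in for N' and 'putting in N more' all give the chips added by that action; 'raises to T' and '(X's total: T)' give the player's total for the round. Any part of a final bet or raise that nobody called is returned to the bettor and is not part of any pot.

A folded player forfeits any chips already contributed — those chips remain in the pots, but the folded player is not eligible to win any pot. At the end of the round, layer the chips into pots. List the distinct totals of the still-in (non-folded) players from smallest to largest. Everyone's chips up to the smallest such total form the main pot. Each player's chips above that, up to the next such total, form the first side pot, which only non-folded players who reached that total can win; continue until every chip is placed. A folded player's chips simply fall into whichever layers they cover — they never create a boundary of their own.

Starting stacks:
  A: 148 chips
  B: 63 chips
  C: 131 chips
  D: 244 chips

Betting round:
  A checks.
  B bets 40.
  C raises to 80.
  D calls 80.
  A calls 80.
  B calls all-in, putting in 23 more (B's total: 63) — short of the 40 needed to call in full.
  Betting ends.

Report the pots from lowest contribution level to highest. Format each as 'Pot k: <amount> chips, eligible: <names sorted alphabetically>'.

Contributions: A=80, B=63, C=80, D=80
Pot levels (distinct totals of non-folded players): 63, 80
Layer 1-63: 63 each from A, B, C, D = 63*4 = 252 chips; eligible A, B, C, D
Layer 64-80: 17 each from A, C, D = 17*3 = 51 chips; eligible A, C, D

Pot 1: 252 chips, eligible: A, B, C, D
Pot 2: 51 chips, eligible: A, C, D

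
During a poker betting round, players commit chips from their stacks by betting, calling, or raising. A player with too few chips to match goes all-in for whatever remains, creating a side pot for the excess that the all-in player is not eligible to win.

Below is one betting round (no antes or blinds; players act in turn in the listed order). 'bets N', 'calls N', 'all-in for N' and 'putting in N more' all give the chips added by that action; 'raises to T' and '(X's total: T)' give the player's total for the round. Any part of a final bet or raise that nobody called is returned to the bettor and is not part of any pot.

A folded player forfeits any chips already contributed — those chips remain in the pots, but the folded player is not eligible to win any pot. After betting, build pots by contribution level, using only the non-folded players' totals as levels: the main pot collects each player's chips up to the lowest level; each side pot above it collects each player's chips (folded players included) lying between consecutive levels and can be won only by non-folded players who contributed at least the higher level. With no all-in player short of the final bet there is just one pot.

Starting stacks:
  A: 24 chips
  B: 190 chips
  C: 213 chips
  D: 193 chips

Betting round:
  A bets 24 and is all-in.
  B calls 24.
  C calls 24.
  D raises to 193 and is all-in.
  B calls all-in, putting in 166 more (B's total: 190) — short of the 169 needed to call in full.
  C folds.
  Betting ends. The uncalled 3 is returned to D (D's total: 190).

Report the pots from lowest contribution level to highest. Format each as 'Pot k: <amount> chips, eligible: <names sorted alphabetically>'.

Pot 1: 96 chips, eligible: A, B, D
Pot 2: 332 chips, eligible: B, D

Derivation:
Contributions (after 3 returned to D): A=24, B=190, C=24, D=190
Folded: C
Pot levels (distinct totals of non-folded players): 24, 190
Layer 1-24: 24 each from A, B, C, D = 24*4 = 96 chips; eligible A, B, D
Layer 25-190: 166 each from B, D = 166*2 = 332 chips; eligible B, D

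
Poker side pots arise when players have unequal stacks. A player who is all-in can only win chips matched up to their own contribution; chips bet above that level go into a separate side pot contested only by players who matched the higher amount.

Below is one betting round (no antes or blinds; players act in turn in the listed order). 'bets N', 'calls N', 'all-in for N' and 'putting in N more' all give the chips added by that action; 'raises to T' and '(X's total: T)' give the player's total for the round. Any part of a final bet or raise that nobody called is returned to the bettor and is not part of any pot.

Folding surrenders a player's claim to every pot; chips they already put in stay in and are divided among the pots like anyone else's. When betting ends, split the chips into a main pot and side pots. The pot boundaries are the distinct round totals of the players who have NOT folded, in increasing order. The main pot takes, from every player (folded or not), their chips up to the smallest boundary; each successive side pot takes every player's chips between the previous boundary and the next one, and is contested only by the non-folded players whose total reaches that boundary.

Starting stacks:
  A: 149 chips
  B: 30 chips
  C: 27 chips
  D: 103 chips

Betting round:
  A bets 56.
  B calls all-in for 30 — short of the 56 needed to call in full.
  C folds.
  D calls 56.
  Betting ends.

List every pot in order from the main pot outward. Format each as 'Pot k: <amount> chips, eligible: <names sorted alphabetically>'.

Pot 1: 90 chips, eligible: A, B, D
Pot 2: 52 chips, eligible: A, D

Derivation:
Contributions: A=56, B=30, D=56
Folded: C
Pot levels (distinct totals of non-folded players): 30, 56
Layer 1-30: 30 each from A, B, D = 30*3 = 90 chips; eligible A, B, D
Layer 31-56: 26 each from A, D = 26*2 = 52 chips; eligible A, D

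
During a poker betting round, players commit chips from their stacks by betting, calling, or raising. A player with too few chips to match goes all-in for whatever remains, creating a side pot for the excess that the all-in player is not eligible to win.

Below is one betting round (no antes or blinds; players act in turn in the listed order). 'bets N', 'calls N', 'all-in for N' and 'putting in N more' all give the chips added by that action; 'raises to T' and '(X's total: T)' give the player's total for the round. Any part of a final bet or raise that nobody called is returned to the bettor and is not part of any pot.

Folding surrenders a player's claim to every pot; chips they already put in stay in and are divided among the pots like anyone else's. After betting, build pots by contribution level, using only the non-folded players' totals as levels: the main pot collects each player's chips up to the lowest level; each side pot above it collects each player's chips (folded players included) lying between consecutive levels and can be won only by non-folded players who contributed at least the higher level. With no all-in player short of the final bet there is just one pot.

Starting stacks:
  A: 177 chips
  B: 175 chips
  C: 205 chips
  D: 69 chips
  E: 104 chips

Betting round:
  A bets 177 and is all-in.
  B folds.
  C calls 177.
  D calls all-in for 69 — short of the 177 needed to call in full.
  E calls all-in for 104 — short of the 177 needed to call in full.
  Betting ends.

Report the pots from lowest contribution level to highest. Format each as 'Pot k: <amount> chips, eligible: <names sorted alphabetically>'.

Contributions: A=177, C=177, D=69, E=104
Folded: B
Pot levels (distinct totals of non-folded players): 69, 104, 177
Layer 1-69: 69 each from A, C, D, E = 69*4 = 276 chips; eligible A, C, D, E
Layer 70-104: 35 each from A, C, E = 35*3 = 105 chips; eligible A, C, E
Layer 105-177: 73 each from A, C = 73*2 = 146 chips; eligible A, C

Pot 1: 276 chips, eligible: A, C, D, E
Pot 2: 105 chips, eligible: A, C, E
Pot 3: 146 chips, eligible: A, C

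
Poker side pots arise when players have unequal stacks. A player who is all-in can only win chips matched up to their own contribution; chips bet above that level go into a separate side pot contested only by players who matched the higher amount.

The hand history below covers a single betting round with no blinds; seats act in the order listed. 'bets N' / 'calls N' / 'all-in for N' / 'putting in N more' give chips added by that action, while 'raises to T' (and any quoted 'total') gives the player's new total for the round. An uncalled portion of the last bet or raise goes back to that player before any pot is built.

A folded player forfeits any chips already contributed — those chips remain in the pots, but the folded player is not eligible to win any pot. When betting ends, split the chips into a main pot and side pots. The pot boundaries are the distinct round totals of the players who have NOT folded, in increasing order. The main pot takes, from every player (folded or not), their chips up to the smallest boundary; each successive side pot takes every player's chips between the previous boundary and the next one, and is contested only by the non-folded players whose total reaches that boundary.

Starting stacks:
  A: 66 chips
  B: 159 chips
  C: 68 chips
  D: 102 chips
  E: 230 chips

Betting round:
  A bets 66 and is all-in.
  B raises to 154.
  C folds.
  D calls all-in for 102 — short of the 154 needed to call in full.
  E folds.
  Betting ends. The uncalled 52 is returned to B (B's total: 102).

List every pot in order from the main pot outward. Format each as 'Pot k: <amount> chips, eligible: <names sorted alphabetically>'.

Contributions (after 52 returned to B): A=66, B=102, D=102
Folded: C, E
Pot levels (distinct totals of non-folded players): 66, 102
Layer 1-66: 66 each from A, B, D = 66*3 = 198 chips; eligible A, B, D
Layer 67-102: 36 each from B, D = 36*2 = 72 chips; eligible B, D

Pot 1: 198 chips, eligible: A, B, D
Pot 2: 72 chips, eligible: B, D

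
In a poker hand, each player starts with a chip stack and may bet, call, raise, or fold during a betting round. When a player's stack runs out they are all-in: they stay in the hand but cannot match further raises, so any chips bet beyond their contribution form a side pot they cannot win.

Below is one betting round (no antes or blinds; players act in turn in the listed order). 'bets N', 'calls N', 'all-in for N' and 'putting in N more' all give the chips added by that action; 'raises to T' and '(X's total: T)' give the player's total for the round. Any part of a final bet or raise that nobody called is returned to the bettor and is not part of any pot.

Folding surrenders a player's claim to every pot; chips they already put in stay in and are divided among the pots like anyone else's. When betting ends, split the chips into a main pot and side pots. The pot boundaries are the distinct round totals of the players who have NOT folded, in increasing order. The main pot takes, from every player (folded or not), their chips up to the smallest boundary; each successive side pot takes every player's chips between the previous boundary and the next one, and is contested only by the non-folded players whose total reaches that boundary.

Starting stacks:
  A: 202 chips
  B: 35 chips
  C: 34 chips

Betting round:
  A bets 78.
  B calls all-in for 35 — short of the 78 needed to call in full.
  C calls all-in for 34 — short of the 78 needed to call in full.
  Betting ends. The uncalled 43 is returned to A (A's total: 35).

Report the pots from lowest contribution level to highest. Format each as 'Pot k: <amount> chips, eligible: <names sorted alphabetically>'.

Pot 1: 102 chips, eligible: A, B, C
Pot 2: 2 chips, eligible: A, B

Derivation:
Contributions (after 43 returned to A): A=35, B=35, C=34
Pot levels (distinct totals of non-folded players): 34, 35
Layer 1-34: 34 each from A, B, C = 34*3 = 102 chips; eligible A, B, C
Layer 35-35: 1 each from A, B = 1*2 = 2 chips; eligible A, B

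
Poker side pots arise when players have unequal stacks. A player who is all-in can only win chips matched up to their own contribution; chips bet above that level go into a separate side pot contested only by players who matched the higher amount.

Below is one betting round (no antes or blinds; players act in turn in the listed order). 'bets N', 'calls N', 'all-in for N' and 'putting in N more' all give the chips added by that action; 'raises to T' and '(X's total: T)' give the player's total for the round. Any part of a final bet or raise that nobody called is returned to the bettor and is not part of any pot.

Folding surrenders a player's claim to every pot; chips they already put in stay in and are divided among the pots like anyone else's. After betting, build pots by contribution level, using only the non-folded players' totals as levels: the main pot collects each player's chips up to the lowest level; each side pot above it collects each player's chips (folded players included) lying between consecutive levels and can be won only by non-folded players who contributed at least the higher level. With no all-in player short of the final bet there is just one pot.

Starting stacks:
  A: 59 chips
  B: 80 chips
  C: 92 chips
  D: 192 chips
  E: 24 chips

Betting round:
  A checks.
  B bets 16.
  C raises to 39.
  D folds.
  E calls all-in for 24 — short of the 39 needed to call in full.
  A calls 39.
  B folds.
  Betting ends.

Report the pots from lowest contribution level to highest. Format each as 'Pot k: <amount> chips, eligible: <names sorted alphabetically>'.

Pot 1: 88 chips, eligible: A, C, E
Pot 2: 30 chips, eligible: A, C

Derivation:
Contributions: A=39, B=16, C=39, E=24
Folded: B, D
Pot levels (distinct totals of non-folded players): 24, 39
Layer 1-24: A 24 + B 16 + C 24 + E 24 = 88 chips; eligible A, C, E
Layer 25-39: 15 each from A, C = 15*2 = 30 chips; eligible A, C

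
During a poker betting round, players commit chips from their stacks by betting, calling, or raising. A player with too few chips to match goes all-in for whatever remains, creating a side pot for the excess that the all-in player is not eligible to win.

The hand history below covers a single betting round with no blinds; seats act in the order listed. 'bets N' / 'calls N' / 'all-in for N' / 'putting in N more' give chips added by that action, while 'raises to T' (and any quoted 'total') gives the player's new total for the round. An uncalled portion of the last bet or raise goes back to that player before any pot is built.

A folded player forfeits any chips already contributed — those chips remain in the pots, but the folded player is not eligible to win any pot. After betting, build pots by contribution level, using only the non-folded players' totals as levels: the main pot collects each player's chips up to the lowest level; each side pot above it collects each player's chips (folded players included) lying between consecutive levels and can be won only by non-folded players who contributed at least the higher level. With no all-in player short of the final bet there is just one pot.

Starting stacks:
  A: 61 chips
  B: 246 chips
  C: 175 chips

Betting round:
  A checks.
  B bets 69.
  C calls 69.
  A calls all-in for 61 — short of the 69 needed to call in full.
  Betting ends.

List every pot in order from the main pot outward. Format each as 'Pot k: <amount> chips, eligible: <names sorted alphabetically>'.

Pot 1: 183 chips, eligible: A, B, C
Pot 2: 16 chips, eligible: B, C

Derivation:
Contributions: A=61, B=69, C=69
Pot levels (distinct totals of non-folded players): 61, 69
Layer 1-61: 61 each from A, B, C = 61*3 = 183 chips; eligible A, B, C
Layer 62-69: 8 each from B, C = 8*2 = 16 chips; eligible B, C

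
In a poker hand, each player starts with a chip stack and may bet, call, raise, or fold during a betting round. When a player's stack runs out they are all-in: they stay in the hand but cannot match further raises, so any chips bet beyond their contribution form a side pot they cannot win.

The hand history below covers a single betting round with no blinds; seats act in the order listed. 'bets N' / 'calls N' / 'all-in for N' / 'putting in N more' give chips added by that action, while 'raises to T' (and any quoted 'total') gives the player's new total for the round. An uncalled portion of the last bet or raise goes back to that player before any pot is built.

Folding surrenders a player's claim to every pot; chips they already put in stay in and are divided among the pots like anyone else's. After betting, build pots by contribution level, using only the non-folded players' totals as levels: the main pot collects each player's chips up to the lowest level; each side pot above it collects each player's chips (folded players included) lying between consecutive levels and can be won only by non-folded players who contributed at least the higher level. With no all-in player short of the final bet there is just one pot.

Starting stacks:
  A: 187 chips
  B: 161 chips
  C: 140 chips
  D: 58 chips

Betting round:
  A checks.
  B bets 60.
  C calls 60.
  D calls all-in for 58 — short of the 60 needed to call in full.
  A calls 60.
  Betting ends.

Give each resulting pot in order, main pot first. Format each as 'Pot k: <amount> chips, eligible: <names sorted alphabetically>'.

Contributions: A=60, B=60, C=60, D=58
Pot levels (distinct totals of non-folded players): 58, 60
Layer 1-58: 58 each from A, B, C, D = 58*4 = 232 chips; eligible A, B, C, D
Layer 59-60: 2 each from A, B, C = 2*3 = 6 chips; eligible A, B, C

Pot 1: 232 chips, eligible: A, B, C, D
Pot 2: 6 chips, eligible: A, B, C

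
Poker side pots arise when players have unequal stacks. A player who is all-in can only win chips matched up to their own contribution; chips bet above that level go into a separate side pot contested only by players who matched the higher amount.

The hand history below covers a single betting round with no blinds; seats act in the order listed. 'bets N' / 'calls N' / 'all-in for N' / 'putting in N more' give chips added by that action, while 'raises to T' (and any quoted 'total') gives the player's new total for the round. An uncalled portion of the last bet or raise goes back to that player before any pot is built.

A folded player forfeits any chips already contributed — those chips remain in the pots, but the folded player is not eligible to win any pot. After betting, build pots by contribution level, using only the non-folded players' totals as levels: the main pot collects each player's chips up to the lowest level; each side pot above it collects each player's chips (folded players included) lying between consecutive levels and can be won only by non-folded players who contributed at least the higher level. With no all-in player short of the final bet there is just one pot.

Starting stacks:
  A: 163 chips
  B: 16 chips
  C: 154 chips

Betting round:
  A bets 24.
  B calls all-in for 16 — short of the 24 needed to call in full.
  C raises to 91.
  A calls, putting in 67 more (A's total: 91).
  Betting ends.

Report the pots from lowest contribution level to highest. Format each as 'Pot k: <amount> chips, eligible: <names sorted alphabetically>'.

Pot 1: 48 chips, eligible: A, B, C
Pot 2: 150 chips, eligible: A, C

Derivation:
Contributions: A=91, B=16, C=91
Pot levels (distinct totals of non-folded players): 16, 91
Layer 1-16: 16 each from A, B, C = 16*3 = 48 chips; eligible A, B, C
Layer 17-91: 75 each from A, C = 75*2 = 150 chips; eligible A, C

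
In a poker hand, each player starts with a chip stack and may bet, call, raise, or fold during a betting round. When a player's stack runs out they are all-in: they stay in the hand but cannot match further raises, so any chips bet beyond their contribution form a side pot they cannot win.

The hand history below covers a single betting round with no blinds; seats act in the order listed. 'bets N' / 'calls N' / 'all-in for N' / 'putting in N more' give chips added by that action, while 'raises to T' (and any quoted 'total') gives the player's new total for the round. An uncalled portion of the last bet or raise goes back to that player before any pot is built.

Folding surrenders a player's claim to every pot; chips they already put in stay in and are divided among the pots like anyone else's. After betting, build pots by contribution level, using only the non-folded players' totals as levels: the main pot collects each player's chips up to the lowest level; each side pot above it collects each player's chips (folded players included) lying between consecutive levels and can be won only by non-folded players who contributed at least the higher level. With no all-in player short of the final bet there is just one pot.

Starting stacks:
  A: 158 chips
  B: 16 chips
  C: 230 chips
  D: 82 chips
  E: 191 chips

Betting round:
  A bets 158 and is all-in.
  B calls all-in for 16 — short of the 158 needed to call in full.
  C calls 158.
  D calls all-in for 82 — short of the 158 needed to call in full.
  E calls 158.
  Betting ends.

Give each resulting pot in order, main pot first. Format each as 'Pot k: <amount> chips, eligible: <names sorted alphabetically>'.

Pot 1: 80 chips, eligible: A, B, C, D, E
Pot 2: 264 chips, eligible: A, C, D, E
Pot 3: 228 chips, eligible: A, C, E

Derivation:
Contributions: A=158, B=16, C=158, D=82, E=158
Pot levels (distinct totals of non-folded players): 16, 82, 158
Layer 1-16: 16 each from A, B, C, D, E = 16*5 = 80 chips; eligible A, B, C, D, E
Layer 17-82: 66 each from A, C, D, E = 66*4 = 264 chips; eligible A, C, D, E
Layer 83-158: 76 each from A, C, E = 76*3 = 228 chips; eligible A, C, E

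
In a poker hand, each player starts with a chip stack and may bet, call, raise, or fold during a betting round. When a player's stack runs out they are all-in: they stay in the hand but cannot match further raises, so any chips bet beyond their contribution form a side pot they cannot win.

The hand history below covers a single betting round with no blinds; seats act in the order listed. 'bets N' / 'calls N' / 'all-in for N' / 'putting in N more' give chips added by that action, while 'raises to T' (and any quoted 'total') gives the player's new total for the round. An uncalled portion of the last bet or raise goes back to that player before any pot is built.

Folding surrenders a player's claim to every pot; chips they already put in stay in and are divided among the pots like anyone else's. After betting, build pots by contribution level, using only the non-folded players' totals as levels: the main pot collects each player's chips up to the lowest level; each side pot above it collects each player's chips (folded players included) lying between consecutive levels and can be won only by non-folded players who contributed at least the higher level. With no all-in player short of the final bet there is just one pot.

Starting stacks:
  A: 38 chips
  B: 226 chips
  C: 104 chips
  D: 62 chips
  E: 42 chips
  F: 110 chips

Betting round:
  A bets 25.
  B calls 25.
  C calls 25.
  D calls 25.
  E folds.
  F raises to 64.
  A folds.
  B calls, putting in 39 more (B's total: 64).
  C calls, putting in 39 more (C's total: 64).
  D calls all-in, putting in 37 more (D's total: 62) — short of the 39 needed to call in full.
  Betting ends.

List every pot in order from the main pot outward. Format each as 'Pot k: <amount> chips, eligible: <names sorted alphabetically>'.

Pot 1: 273 chips, eligible: B, C, D, F
Pot 2: 6 chips, eligible: B, C, F

Derivation:
Contributions: A=25, B=64, C=64, D=62, F=64
Folded: A, E
Pot levels (distinct totals of non-folded players): 62, 64
Layer 1-62: A 25 + B 62 + C 62 + D 62 + F 62 = 273 chips; eligible B, C, D, F
Layer 63-64: 2 each from B, C, F = 2*3 = 6 chips; eligible B, C, F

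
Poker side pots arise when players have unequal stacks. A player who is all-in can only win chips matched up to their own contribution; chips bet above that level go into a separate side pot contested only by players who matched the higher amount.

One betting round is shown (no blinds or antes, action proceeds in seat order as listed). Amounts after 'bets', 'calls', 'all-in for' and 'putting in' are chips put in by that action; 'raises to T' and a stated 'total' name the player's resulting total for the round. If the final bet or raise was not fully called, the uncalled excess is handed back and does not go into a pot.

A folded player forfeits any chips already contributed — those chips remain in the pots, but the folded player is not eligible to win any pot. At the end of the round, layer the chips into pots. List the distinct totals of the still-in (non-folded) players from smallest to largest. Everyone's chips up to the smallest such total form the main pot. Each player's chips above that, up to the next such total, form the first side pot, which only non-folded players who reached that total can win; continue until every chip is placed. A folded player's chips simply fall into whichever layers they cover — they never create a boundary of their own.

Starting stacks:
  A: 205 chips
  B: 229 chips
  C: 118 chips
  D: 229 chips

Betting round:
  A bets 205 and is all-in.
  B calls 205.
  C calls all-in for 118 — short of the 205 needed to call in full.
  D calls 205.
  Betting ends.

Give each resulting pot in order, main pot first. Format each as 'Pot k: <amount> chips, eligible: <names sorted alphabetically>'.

Contributions: A=205, B=205, C=118, D=205
Pot levels (distinct totals of non-folded players): 118, 205
Layer 1-118: 118 each from A, B, C, D = 118*4 = 472 chips; eligible A, B, C, D
Layer 119-205: 87 each from A, B, D = 87*3 = 261 chips; eligible A, B, D

Pot 1: 472 chips, eligible: A, B, C, D
Pot 2: 261 chips, eligible: A, B, D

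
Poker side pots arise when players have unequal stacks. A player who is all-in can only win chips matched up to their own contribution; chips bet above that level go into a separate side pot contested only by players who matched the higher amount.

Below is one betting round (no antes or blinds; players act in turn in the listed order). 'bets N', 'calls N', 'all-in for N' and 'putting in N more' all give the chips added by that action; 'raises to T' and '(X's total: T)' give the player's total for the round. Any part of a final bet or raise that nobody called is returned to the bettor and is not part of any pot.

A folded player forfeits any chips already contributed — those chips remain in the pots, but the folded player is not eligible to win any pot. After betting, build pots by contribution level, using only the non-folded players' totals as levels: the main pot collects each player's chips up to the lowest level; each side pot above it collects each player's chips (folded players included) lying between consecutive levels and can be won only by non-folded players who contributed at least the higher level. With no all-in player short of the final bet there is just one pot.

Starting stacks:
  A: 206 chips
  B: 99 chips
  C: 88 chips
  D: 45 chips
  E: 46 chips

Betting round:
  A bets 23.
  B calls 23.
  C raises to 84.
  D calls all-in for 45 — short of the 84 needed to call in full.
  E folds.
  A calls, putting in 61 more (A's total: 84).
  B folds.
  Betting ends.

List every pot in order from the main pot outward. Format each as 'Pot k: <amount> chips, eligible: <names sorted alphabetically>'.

Pot 1: 158 chips, eligible: A, C, D
Pot 2: 78 chips, eligible: A, C

Derivation:
Contributions: A=84, B=23, C=84, D=45
Folded: B, E
Pot levels (distinct totals of non-folded players): 45, 84
Layer 1-45: A 45 + B 23 + C 45 + D 45 = 158 chips; eligible A, C, D
Layer 46-84: 39 each from A, C = 39*2 = 78 chips; eligible A, C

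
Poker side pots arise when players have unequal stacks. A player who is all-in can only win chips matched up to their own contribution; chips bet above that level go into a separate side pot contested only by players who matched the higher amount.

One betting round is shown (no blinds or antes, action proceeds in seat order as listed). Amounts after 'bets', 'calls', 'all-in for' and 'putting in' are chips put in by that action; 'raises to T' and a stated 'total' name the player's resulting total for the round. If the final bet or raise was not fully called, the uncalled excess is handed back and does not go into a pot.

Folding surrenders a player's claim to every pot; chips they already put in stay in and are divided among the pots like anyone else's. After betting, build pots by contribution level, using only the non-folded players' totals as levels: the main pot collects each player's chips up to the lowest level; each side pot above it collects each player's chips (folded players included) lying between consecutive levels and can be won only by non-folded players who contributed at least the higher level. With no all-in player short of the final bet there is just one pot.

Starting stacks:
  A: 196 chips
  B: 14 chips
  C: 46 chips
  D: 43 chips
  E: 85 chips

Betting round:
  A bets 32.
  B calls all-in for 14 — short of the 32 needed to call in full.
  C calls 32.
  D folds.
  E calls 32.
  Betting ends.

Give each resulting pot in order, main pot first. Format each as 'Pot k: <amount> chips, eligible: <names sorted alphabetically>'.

Pot 1: 56 chips, eligible: A, B, C, E
Pot 2: 54 chips, eligible: A, C, E

Derivation:
Contributions: A=32, B=14, C=32, E=32
Folded: D
Pot levels (distinct totals of non-folded players): 14, 32
Layer 1-14: 14 each from A, B, C, E = 14*4 = 56 chips; eligible A, B, C, E
Layer 15-32: 18 each from A, C, E = 18*3 = 54 chips; eligible A, C, E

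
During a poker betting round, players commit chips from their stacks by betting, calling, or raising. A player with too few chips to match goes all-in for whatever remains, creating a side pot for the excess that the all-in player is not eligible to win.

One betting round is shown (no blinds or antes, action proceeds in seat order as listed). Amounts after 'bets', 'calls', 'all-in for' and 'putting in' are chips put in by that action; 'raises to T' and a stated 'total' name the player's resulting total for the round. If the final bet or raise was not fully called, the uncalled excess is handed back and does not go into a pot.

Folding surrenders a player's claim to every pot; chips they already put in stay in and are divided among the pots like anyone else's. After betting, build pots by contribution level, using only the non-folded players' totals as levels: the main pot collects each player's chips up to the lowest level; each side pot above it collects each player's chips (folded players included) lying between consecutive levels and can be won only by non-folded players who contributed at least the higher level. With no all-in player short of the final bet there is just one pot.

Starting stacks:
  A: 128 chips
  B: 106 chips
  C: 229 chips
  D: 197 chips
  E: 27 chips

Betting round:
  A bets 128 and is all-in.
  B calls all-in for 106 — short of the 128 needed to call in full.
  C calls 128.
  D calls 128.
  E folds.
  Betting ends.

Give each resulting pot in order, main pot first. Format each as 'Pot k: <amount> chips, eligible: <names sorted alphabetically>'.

Contributions: A=128, B=106, C=128, D=128
Folded: E
Pot levels (distinct totals of non-folded players): 106, 128
Layer 1-106: 106 each from A, B, C, D = 106*4 = 424 chips; eligible A, B, C, D
Layer 107-128: 22 each from A, C, D = 22*3 = 66 chips; eligible A, C, D

Pot 1: 424 chips, eligible: A, B, C, D
Pot 2: 66 chips, eligible: A, C, D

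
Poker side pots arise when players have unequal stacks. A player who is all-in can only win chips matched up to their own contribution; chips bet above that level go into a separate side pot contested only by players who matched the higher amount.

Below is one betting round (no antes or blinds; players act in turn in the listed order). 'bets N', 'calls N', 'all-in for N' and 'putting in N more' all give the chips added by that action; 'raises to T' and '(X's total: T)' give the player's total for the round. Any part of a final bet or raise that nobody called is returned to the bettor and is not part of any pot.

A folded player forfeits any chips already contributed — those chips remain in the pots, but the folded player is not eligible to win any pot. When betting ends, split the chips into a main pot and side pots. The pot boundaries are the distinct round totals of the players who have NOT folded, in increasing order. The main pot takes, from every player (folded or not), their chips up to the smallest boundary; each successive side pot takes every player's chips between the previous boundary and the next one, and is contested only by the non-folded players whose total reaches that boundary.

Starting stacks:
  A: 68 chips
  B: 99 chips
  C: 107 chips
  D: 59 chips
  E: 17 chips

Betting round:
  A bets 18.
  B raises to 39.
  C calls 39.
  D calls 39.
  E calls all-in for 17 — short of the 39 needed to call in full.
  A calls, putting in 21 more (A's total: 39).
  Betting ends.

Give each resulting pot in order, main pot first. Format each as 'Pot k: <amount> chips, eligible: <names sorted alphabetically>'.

Pot 1: 85 chips, eligible: A, B, C, D, E
Pot 2: 88 chips, eligible: A, B, C, D

Derivation:
Contributions: A=39, B=39, C=39, D=39, E=17
Pot levels (distinct totals of non-folded players): 17, 39
Layer 1-17: 17 each from A, B, C, D, E = 17*5 = 85 chips; eligible A, B, C, D, E
Layer 18-39: 22 each from A, B, C, D = 22*4 = 88 chips; eligible A, B, C, D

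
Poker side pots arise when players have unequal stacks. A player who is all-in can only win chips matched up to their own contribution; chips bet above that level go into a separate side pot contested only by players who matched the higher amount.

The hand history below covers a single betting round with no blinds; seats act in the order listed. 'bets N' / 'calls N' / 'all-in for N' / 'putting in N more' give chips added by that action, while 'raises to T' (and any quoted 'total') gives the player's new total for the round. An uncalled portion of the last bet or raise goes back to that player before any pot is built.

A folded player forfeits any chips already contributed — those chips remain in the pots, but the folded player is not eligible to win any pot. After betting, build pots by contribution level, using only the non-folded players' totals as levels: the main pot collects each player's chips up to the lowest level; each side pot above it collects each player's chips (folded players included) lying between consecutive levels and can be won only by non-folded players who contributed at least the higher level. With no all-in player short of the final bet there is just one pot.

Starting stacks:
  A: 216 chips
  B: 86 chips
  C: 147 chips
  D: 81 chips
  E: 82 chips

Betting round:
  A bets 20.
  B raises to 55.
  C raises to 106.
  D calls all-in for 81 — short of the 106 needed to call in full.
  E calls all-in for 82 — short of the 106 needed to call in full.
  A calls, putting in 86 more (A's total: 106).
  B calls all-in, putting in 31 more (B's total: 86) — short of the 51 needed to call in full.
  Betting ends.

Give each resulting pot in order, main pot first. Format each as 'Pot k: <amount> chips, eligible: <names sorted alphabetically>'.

Contributions: A=106, B=86, C=106, D=81, E=82
Pot levels (distinct totals of non-folded players): 81, 82, 86, 106
Layer 1-81: 81 each from A, B, C, D, E = 81*5 = 405 chips; eligible A, B, C, D, E
Layer 82-82: 1 each from A, B, C, E = 1*4 = 4 chips; eligible A, B, C, E
Layer 83-86: 4 each from A, B, C = 4*3 = 12 chips; eligible A, B, C
Layer 87-106: 20 each from A, C = 20*2 = 40 chips; eligible A, C

Pot 1: 405 chips, eligible: A, B, C, D, E
Pot 2: 4 chips, eligible: A, B, C, E
Pot 3: 12 chips, eligible: A, B, C
Pot 4: 40 chips, eligible: A, C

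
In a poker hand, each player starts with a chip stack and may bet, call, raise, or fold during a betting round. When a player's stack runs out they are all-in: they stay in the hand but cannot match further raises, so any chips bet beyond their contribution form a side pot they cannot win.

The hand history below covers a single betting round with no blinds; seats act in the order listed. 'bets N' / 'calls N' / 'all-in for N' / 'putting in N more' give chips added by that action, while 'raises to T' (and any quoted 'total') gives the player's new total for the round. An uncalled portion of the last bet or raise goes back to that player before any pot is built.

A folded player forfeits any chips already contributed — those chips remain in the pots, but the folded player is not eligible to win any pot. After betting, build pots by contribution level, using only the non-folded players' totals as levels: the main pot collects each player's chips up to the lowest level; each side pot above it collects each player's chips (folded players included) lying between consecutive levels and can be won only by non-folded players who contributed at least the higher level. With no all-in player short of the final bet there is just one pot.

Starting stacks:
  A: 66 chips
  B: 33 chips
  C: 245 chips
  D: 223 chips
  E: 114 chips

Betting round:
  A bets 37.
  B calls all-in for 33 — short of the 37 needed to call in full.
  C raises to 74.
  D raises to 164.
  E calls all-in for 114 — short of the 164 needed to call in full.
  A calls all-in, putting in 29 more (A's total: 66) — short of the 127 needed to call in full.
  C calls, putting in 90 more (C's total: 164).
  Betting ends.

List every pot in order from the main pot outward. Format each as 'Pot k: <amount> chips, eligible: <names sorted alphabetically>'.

Pot 1: 165 chips, eligible: A, B, C, D, E
Pot 2: 132 chips, eligible: A, C, D, E
Pot 3: 144 chips, eligible: C, D, E
Pot 4: 100 chips, eligible: C, D

Derivation:
Contributions: A=66, B=33, C=164, D=164, E=114
Pot levels (distinct totals of non-folded players): 33, 66, 114, 164
Layer 1-33: 33 each from A, B, C, D, E = 33*5 = 165 chips; eligible A, B, C, D, E
Layer 34-66: 33 each from A, C, D, E = 33*4 = 132 chips; eligible A, C, D, E
Layer 67-114: 48 each from C, D, E = 48*3 = 144 chips; eligible C, D, E
Layer 115-164: 50 each from C, D = 50*2 = 100 chips; eligible C, D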